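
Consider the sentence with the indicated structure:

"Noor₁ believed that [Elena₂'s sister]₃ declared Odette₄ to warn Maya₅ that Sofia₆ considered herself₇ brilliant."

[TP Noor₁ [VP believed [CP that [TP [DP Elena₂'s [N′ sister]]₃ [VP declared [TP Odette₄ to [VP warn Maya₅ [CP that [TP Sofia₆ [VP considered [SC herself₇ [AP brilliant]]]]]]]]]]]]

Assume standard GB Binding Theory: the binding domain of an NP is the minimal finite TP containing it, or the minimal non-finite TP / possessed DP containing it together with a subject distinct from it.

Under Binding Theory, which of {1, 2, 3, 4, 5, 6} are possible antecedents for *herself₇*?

*herself* is an anaphor, so Principle A applies: it must be bound in its binding domain.
Binding domain of *herself₇*: the embedded TP, whose subject is Sofia₆.
*Noor₁* c-commands the anaphor but is outside its binding domain → cannot satisfy Principle A.
*Elena₂* does not c-command the anaphor → cannot bind it.
*[Elena₂'s sister]₃* c-commands the anaphor but is outside its binding domain → cannot satisfy Principle A.
*Odette₄* c-commands the anaphor but is outside its binding domain → cannot satisfy Principle A.
*Maya₅* c-commands the anaphor but is outside its binding domain → cannot satisfy Principle A.
*Sofia₆* c-commands the anaphor within its binding domain → licit binder.

{6}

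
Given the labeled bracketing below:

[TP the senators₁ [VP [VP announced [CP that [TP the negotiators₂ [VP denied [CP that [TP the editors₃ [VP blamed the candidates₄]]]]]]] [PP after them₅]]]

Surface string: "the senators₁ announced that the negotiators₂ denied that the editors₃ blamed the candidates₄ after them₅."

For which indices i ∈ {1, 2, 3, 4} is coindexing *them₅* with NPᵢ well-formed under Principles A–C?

*them* is a pronoun, so Principle B applies: it must be free in its binding domain.
Binding domain of *them₅*: the matrix TP, whose subject is the senators₁.
*the senators₁* c-commands the pronoun within its binding domain → coindexation would violate Principle B.
*the negotiators₂* and the pronoun do not c-command one another → neither Principle B nor Principle C is at stake; coindexation permitted.
*the editors₃* and the pronoun do not c-command one another → neither Principle B nor Principle C is at stake; coindexation permitted.
*the candidates₄* and the pronoun do not c-command one another → neither Principle B nor Principle C is at stake; coindexation permitted.

{2, 3, 4}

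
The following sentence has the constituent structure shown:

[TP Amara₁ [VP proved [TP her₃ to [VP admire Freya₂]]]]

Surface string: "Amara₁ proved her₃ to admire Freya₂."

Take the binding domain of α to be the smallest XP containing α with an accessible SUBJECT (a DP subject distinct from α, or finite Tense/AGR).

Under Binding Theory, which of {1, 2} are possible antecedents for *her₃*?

*her* is a pronoun, so Principle B applies: it must be free in its binding domain.
Binding domain of *her₃*: the matrix TP, whose subject is Amara₁.
*Amara₁* c-commands the pronoun within its binding domain → coindexation would violate Principle B.
*Freya₂*: the pronoun c-commands this R-expression → coindexation would violate Principle C on *Freya₂*.

none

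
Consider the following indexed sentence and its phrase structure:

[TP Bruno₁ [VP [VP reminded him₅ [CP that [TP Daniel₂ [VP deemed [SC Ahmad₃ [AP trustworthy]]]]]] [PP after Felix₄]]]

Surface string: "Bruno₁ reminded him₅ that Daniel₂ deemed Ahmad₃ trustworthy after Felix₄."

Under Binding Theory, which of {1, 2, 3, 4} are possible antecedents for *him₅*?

*him* is a pronoun, so Principle B applies: it must be free in its binding domain.
Binding domain of *him₅*: the matrix TP, whose subject is Bruno₁.
*Bruno₁* c-commands the pronoun within its binding domain → coindexation would violate Principle B.
*Daniel₂*: the pronoun c-commands this R-expression → coindexation would violate Principle C on *Daniel₂*.
*Ahmad₃*: the pronoun c-commands this R-expression → coindexation would violate Principle C on *Ahmad₃*.
*Felix₄* and the pronoun do not c-command one another → neither Principle B nor Principle C is at stake; coindexation permitted.

{4}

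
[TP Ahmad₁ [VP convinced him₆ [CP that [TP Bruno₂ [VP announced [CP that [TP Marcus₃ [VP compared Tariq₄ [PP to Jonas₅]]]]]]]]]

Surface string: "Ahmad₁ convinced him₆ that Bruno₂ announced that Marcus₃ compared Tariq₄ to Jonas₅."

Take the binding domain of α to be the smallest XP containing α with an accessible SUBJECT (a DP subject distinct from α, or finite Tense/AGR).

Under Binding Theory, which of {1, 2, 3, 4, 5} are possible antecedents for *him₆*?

*him* is a pronoun, so Principle B applies: it must be free in its binding domain.
Binding domain of *him₆*: the matrix TP, whose subject is Ahmad₁.
*Ahmad₁* c-commands the pronoun within its binding domain → coindexation would violate Principle B.
*Bruno₂*: the pronoun c-commands this R-expression → coindexation would violate Principle C on *Bruno₂*.
*Marcus₃*: the pronoun c-commands this R-expression → coindexation would violate Principle C on *Marcus₃*.
*Tariq₄*: the pronoun c-commands this R-expression → coindexation would violate Principle C on *Tariq₄*.
*Jonas₅*: the pronoun c-commands this R-expression → coindexation would violate Principle C on *Jonas₅*.

none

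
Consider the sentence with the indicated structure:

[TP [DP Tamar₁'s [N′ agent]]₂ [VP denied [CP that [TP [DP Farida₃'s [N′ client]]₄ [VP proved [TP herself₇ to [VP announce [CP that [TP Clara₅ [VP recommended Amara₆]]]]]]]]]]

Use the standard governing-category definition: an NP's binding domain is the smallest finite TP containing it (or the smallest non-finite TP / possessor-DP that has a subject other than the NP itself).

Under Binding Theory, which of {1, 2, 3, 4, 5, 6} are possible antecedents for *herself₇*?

{4}

*herself* is an anaphor, so Principle A applies: it must be bound in its binding domain.
Binding domain of *herself₇*: the embedded TP, whose subject is [Farida₃'s client]₄.
*Tamar₁* does not c-command the anaphor → cannot bind it.
*[Tamar₁'s agent]₂* c-commands the anaphor but is outside its binding domain → cannot satisfy Principle A.
*Farida₃* does not c-command the anaphor → cannot bind it.
*[Farida₃'s client]₄* c-commands the anaphor within its binding domain → licit binder.
*Clara₅* does not c-command the anaphor → cannot bind it.
*Amara₆* does not c-command the anaphor → cannot bind it.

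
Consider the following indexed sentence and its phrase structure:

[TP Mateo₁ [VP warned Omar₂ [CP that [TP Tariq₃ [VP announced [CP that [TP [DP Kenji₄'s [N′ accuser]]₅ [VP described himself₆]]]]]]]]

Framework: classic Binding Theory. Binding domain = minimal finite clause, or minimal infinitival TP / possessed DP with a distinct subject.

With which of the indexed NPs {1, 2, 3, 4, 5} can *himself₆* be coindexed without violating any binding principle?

*himself* is an anaphor, so Principle A applies: it must be bound in its binding domain.
Binding domain of *himself₆*: the embedded TP, whose subject is [Kenji₄'s accuser]₅.
*Mateo₁* c-commands the anaphor but is outside its binding domain → cannot satisfy Principle A.
*Omar₂* c-commands the anaphor but is outside its binding domain → cannot satisfy Principle A.
*Tariq₃* c-commands the anaphor but is outside its binding domain → cannot satisfy Principle A.
*Kenji₄* does not c-command the anaphor → cannot bind it.
*[Kenji₄'s accuser]₅* c-commands the anaphor within its binding domain → licit binder.

{5}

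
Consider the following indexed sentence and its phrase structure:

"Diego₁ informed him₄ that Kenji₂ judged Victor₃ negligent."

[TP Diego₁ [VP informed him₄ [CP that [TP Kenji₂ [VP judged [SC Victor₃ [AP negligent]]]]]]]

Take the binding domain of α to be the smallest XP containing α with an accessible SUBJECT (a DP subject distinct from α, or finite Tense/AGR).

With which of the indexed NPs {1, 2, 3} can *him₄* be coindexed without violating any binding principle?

*him* is a pronoun, so Principle B applies: it must be free in its binding domain.
Binding domain of *him₄*: the matrix TP, whose subject is Diego₁.
*Diego₁* c-commands the pronoun within its binding domain → coindexation would violate Principle B.
*Kenji₂*: the pronoun c-commands this R-expression → coindexation would violate Principle C on *Kenji₂*.
*Victor₃*: the pronoun c-commands this R-expression → coindexation would violate Principle C on *Victor₃*.

none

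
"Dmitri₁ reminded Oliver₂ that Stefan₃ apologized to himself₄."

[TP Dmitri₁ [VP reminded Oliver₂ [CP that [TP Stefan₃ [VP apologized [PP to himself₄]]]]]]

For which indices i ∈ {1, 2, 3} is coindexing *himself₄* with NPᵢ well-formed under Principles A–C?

*himself* is an anaphor, so Principle A applies: it must be bound in its binding domain.
Binding domain of *himself₄*: the embedded TP, whose subject is Stefan₃.
*Dmitri₁* c-commands the anaphor but is outside its binding domain → cannot satisfy Principle A.
*Oliver₂* c-commands the anaphor but is outside its binding domain → cannot satisfy Principle A.
*Stefan₃* c-commands the anaphor within its binding domain → licit binder.

{3}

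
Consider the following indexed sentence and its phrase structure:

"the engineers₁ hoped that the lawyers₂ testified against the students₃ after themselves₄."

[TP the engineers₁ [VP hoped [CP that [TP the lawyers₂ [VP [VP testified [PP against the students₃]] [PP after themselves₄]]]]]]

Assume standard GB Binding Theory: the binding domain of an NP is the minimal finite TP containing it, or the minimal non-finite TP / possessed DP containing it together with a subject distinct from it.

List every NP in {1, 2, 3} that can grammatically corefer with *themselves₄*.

{2}

*themselves* is an anaphor, so Principle A applies: it must be bound in its binding domain.
Binding domain of *themselves₄*: the embedded TP, whose subject is the lawyers₂.
*the engineers₁* c-commands the anaphor but is outside its binding domain → cannot satisfy Principle A.
*the lawyers₂* c-commands the anaphor within its binding domain → licit binder.
*the students₃* does not c-command the anaphor → cannot bind it.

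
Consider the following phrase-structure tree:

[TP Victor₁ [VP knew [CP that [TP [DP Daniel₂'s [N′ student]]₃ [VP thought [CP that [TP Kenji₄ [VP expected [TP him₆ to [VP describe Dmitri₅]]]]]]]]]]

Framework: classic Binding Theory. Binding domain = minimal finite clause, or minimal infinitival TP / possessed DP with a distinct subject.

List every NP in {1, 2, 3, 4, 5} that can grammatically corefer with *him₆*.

{1, 2, 3}

*him* is a pronoun, so Principle B applies: it must be free in its binding domain.
Binding domain of *him₆*: the embedded TP, whose subject is Kenji₄.
*Victor₁* c-commands the pronoun but from outside its binding domain, and is not c-commanded by it → coindexation permitted.
*Daniel₂* and the pronoun do not c-command one another → neither Principle B nor Principle C is at stake; coindexation permitted.
*[Daniel₂'s student]₃* c-commands the pronoun but from outside its binding domain, and is not c-commanded by it → coindexation permitted.
*Kenji₄* c-commands the pronoun within its binding domain → coindexation would violate Principle B.
*Dmitri₅*: the pronoun c-commands this R-expression → coindexation would violate Principle C on *Dmitri₅*.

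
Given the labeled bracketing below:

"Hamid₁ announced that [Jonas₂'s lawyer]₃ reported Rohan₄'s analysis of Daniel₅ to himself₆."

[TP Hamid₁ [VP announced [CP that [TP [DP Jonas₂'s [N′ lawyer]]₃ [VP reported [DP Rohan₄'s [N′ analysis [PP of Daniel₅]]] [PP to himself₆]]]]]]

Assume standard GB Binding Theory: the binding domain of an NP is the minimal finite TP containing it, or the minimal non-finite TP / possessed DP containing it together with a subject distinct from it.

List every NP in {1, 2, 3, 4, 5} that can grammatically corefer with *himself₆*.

{3}

*himself* is an anaphor, so Principle A applies: it must be bound in its binding domain.
Binding domain of *himself₆*: the embedded TP, whose subject is [Jonas₂'s lawyer]₃.
*Hamid₁* c-commands the anaphor but is outside its binding domain → cannot satisfy Principle A.
*Jonas₂* does not c-command the anaphor → cannot bind it.
*[Jonas₂'s lawyer]₃* c-commands the anaphor within its binding domain → licit binder.
*Rohan₄* does not c-command the anaphor → cannot bind it.
*Daniel₅* does not c-command the anaphor → cannot bind it.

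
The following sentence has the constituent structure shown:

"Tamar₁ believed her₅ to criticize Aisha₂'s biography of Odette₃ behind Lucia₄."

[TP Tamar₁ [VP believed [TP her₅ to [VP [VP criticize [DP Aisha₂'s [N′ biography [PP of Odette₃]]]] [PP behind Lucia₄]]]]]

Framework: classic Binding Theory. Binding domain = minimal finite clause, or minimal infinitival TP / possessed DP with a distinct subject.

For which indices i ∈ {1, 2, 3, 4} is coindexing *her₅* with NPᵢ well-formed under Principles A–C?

*her* is a pronoun, so Principle B applies: it must be free in its binding domain.
Binding domain of *her₅*: the matrix TP, whose subject is Tamar₁.
*Tamar₁* c-commands the pronoun within its binding domain → coindexation would violate Principle B.
*Aisha₂*: the pronoun c-commands this R-expression → coindexation would violate Principle C on *Aisha₂*.
*Odette₃*: the pronoun c-commands this R-expression → coindexation would violate Principle C on *Odette₃*.
*Lucia₄*: the pronoun c-commands this R-expression → coindexation would violate Principle C on *Lucia₄*.

none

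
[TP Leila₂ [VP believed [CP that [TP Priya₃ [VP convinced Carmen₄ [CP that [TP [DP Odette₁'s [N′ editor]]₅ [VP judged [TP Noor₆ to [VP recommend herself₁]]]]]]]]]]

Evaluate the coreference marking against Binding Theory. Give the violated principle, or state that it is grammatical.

Principle A

The two coindexed NPs are *Odette₁* and *herself₁*.
*herself₁* is an anaphor. Principle A requires it to be bound within its binding domain — the embedded TP, whose subject is Noor₆.
Within that domain it is c-commanded by *Noor₆*, which does not share its index.
*Odette₁* does not c-command the anaphor at all.
The anaphor is unbound in its domain → Principle A violation.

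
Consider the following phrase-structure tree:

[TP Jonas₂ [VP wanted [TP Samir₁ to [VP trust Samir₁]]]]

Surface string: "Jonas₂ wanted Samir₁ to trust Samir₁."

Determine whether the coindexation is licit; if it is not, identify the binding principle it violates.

Principle C

The two coindexed NPs are *Samir₁* (the higher occurrence) and *Samir₁* (the lower occurrence).
*Samir₁* (the lower occurrence) is an R-expression. Principle C requires it to be free everywhere.
*Samir₁* (the higher occurrence) c-commands it and carries the same index.
The R-expression is bound → Principle C violation.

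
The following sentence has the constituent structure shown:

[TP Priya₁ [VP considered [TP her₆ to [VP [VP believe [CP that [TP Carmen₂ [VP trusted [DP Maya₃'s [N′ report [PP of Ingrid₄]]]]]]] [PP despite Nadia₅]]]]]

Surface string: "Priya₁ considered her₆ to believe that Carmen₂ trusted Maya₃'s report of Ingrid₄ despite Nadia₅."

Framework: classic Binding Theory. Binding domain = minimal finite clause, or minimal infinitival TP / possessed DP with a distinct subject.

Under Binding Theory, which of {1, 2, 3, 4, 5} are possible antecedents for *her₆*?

none

*her* is a pronoun, so Principle B applies: it must be free in its binding domain.
Binding domain of *her₆*: the matrix TP, whose subject is Priya₁.
*Priya₁* c-commands the pronoun within its binding domain → coindexation would violate Principle B.
*Carmen₂*: the pronoun c-commands this R-expression → coindexation would violate Principle C on *Carmen₂*.
*Maya₃*: the pronoun c-commands this R-expression → coindexation would violate Principle C on *Maya₃*.
*Ingrid₄*: the pronoun c-commands this R-expression → coindexation would violate Principle C on *Ingrid₄*.
*Nadia₅*: the pronoun c-commands this R-expression → coindexation would violate Principle C on *Nadia₅*.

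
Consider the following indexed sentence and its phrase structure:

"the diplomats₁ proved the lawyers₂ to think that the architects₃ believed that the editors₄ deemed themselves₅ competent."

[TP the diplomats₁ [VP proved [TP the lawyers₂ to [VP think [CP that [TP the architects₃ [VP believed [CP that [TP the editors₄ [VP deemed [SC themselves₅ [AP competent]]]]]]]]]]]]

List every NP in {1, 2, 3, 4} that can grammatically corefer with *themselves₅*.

*themselves* is an anaphor, so Principle A applies: it must be bound in its binding domain.
Binding domain of *themselves₅*: the embedded TP, whose subject is the editors₄.
*the diplomats₁* c-commands the anaphor but is outside its binding domain → cannot satisfy Principle A.
*the lawyers₂* c-commands the anaphor but is outside its binding domain → cannot satisfy Principle A.
*the architects₃* c-commands the anaphor but is outside its binding domain → cannot satisfy Principle A.
*the editors₄* c-commands the anaphor within its binding domain → licit binder.

{4}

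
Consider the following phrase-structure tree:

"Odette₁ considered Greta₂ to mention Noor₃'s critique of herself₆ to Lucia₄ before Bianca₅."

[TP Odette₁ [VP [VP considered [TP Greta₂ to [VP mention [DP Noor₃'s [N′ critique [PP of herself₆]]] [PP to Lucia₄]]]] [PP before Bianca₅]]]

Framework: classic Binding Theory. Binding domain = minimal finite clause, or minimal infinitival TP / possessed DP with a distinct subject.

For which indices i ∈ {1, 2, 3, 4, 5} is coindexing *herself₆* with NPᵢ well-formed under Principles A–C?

{3}

*herself* is an anaphor, so Principle A applies: it must be bound in its binding domain.
Binding domain of *herself₆*: the possessed DP, whose subject is Noor₃.
*Odette₁* c-commands the anaphor but is outside its binding domain → cannot satisfy Principle A.
*Greta₂* c-commands the anaphor but is outside its binding domain → cannot satisfy Principle A.
*Noor₃* c-commands the anaphor within its binding domain → licit binder.
*Lucia₄* does not c-command the anaphor → cannot bind it.
*Bianca₅* does not c-command the anaphor → cannot bind it.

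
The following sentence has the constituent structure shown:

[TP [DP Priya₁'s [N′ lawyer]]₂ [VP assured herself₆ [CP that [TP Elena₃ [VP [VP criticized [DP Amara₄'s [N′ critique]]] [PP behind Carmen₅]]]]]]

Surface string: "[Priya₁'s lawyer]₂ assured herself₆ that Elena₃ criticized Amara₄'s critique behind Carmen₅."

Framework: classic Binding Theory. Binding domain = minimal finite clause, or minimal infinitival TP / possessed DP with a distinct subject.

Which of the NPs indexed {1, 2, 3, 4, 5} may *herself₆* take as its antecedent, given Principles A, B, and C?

{2}

*herself* is an anaphor, so Principle A applies: it must be bound in its binding domain.
Binding domain of *herself₆*: the matrix TP, whose subject is [Priya₁'s lawyer]₂.
*Priya₁* does not c-command the anaphor → cannot bind it.
*[Priya₁'s lawyer]₂* c-commands the anaphor within its binding domain → licit binder.
*Elena₃* does not c-command the anaphor → cannot bind it.
*Amara₄* does not c-command the anaphor → cannot bind it.
*Carmen₅* does not c-command the anaphor → cannot bind it.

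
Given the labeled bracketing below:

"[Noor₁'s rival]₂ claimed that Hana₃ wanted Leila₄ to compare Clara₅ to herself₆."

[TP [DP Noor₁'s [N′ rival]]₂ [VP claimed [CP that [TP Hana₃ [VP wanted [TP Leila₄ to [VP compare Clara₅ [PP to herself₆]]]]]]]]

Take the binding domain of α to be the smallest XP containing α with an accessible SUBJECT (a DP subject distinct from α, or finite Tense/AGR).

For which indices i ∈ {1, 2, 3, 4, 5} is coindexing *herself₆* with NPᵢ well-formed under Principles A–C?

{4, 5}

*herself* is an anaphor, so Principle A applies: it must be bound in its binding domain.
Binding domain of *herself₆*: the embedded TP, whose subject is Leila₄.
*Noor₁* does not c-command the anaphor → cannot bind it.
*[Noor₁'s rival]₂* c-commands the anaphor but is outside its binding domain → cannot satisfy Principle A.
*Hana₃* c-commands the anaphor but is outside its binding domain → cannot satisfy Principle A.
*Leila₄* c-commands the anaphor within its binding domain → licit binder.
*Clara₅* c-commands the anaphor within its binding domain → licit binder.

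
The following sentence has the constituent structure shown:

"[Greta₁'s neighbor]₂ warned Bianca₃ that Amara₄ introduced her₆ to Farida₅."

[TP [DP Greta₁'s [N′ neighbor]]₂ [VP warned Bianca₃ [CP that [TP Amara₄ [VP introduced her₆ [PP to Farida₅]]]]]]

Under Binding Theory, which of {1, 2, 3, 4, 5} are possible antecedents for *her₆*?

{1, 2, 3}

*her* is a pronoun, so Principle B applies: it must be free in its binding domain.
Binding domain of *her₆*: the embedded TP, whose subject is Amara₄.
*Greta₁* and the pronoun do not c-command one another → neither Principle B nor Principle C is at stake; coindexation permitted.
*[Greta₁'s neighbor]₂* c-commands the pronoun but from outside its binding domain, and is not c-commanded by it → coindexation permitted.
*Bianca₃* c-commands the pronoun but from outside its binding domain, and is not c-commanded by it → coindexation permitted.
*Amara₄* c-commands the pronoun within its binding domain → coindexation would violate Principle B.
*Farida₅*: the pronoun c-commands this R-expression → coindexation would violate Principle C on *Farida₅*.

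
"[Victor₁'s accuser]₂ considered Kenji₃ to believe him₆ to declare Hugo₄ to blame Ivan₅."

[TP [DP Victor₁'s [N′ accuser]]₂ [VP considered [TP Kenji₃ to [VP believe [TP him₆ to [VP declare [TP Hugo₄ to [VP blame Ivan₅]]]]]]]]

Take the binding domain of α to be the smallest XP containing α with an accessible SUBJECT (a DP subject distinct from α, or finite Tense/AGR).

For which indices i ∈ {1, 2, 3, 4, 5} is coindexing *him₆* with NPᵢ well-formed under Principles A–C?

*him* is a pronoun, so Principle B applies: it must be free in its binding domain.
Binding domain of *him₆*: the embedded TP, whose subject is Kenji₃.
*Victor₁* and the pronoun do not c-command one another → neither Principle B nor Principle C is at stake; coindexation permitted.
*[Victor₁'s accuser]₂* c-commands the pronoun but from outside its binding domain, and is not c-commanded by it → coindexation permitted.
*Kenji₃* c-commands the pronoun within its binding domain → coindexation would violate Principle B.
*Hugo₄*: the pronoun c-commands this R-expression → coindexation would violate Principle C on *Hugo₄*.
*Ivan₅*: the pronoun c-commands this R-expression → coindexation would violate Principle C on *Ivan₅*.

{1, 2}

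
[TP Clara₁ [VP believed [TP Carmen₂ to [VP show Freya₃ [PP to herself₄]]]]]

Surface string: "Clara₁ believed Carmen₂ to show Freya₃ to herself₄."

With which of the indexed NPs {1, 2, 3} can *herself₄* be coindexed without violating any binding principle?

*herself* is an anaphor, so Principle A applies: it must be bound in its binding domain.
Binding domain of *herself₄*: the embedded TP, whose subject is Carmen₂.
*Clara₁* c-commands the anaphor but is outside its binding domain → cannot satisfy Principle A.
*Carmen₂* c-commands the anaphor within its binding domain → licit binder.
*Freya₃* c-commands the anaphor within its binding domain → licit binder.

{2, 3}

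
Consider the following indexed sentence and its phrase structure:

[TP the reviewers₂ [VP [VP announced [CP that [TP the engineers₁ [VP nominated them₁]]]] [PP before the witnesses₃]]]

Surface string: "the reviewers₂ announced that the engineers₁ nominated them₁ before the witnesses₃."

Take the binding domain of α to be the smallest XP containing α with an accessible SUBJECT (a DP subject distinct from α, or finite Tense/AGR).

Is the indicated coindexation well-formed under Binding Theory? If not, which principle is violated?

The two coindexed NPs are *the engineers₁* and *them₁*.
*them₁* is a pronoun. Its binding domain is the embedded TP, whose subject is the engineers₁.
*the engineers₁* c-commands it within that domain and carries the same index.
The pronoun is locally bound → Principle B violation.

Principle B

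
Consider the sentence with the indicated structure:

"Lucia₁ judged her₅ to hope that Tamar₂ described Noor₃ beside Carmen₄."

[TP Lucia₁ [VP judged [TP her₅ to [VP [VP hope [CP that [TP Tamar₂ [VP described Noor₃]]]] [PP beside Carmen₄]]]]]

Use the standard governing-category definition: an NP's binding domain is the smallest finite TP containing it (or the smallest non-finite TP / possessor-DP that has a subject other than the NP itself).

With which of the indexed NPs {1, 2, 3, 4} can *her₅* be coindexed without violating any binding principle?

none

*her* is a pronoun, so Principle B applies: it must be free in its binding domain.
Binding domain of *her₅*: the matrix TP, whose subject is Lucia₁.
*Lucia₁* c-commands the pronoun within its binding domain → coindexation would violate Principle B.
*Tamar₂*: the pronoun c-commands this R-expression → coindexation would violate Principle C on *Tamar₂*.
*Noor₃*: the pronoun c-commands this R-expression → coindexation would violate Principle C on *Noor₃*.
*Carmen₄*: the pronoun c-commands this R-expression → coindexation would violate Principle C on *Carmen₄*.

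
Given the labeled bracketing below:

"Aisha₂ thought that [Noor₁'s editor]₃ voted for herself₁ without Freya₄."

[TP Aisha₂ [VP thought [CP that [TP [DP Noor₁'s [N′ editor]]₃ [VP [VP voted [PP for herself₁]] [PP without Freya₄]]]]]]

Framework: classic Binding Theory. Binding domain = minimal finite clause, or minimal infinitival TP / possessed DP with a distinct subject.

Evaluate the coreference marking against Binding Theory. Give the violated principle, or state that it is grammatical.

Principle A

The two coindexed NPs are *Noor₁* and *herself₁*.
*herself₁* is an anaphor. Principle A requires it to be bound within its binding domain — the embedded TP, whose subject is [Noor₁'s editor]₃.
Within that domain it is c-commanded by *[Noor₁'s editor]₃*, which does not share its index.
*Noor₁* does not c-command the anaphor at all.
The anaphor is unbound in its domain → Principle A violation.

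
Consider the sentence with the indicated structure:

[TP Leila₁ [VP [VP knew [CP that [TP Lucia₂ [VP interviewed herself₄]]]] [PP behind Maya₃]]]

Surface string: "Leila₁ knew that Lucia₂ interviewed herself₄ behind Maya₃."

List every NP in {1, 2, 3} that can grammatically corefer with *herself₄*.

*herself* is an anaphor, so Principle A applies: it must be bound in its binding domain.
Binding domain of *herself₄*: the embedded TP, whose subject is Lucia₂.
*Leila₁* c-commands the anaphor but is outside its binding domain → cannot satisfy Principle A.
*Lucia₂* c-commands the anaphor within its binding domain → licit binder.
*Maya₃* does not c-command the anaphor → cannot bind it.

{2}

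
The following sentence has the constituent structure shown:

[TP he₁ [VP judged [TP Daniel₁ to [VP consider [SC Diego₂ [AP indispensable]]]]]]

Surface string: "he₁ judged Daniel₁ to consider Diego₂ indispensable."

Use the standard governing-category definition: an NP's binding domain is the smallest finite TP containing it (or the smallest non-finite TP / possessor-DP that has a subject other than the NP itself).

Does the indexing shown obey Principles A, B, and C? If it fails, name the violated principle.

Principle C

The two coindexed NPs are *he₁* and *Daniel₁*.
*Daniel₁* is an R-expression. Principle C requires it to be free everywhere.
*he₁* c-commands it and carries the same index.
The R-expression is bound → Principle C violation.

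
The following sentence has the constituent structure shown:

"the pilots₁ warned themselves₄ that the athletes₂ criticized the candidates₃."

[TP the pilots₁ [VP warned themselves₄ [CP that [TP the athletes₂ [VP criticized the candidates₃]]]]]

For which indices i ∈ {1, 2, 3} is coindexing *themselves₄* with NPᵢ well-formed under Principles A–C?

*themselves* is an anaphor, so Principle A applies: it must be bound in its binding domain.
Binding domain of *themselves₄*: the matrix TP, whose subject is the pilots₁.
*the pilots₁* c-commands the anaphor within its binding domain → licit binder.
*the athletes₂* does not c-command the anaphor → cannot bind it.
*the candidates₃* does not c-command the anaphor → cannot bind it.

{1}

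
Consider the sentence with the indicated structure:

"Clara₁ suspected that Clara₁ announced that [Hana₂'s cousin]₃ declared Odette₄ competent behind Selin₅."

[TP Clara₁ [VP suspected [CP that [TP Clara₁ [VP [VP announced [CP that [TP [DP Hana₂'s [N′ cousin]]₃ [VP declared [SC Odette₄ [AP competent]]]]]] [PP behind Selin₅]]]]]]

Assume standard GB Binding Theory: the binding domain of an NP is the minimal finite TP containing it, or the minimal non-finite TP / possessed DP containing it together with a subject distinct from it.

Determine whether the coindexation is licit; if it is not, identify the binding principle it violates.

The two coindexed NPs are *Clara₁* (the lower occurrence) and *Clara₁* (the higher occurrence).
*Clara₁* (the lower occurrence) is an R-expression. Principle C requires it to be free everywhere.
*Clara₁* (the higher occurrence) c-commands it and carries the same index.
The R-expression is bound → Principle C violation.

Principle C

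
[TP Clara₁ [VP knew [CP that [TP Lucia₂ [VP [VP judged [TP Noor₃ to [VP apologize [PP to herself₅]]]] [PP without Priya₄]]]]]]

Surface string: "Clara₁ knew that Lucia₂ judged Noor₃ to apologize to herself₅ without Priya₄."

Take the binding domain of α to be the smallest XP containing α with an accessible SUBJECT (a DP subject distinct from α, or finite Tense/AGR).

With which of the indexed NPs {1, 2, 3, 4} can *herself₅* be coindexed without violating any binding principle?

*herself* is an anaphor, so Principle A applies: it must be bound in its binding domain.
Binding domain of *herself₅*: the embedded TP, whose subject is Noor₃.
*Clara₁* c-commands the anaphor but is outside its binding domain → cannot satisfy Principle A.
*Lucia₂* c-commands the anaphor but is outside its binding domain → cannot satisfy Principle A.
*Noor₃* c-commands the anaphor within its binding domain → licit binder.
*Priya₄* does not c-command the anaphor → cannot bind it.

{3}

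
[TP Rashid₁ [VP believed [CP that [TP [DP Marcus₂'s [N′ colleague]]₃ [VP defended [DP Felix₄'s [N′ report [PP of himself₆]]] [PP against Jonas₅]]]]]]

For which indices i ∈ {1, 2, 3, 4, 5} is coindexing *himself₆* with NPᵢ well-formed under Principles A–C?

*himself* is an anaphor, so Principle A applies: it must be bound in its binding domain.
Binding domain of *himself₆*: the possessed DP, whose subject is Felix₄.
*Rashid₁* c-commands the anaphor but is outside its binding domain → cannot satisfy Principle A.
*Marcus₂* does not c-command the anaphor → cannot bind it.
*[Marcus₂'s colleague]₃* c-commands the anaphor but is outside its binding domain → cannot satisfy Principle A.
*Felix₄* c-commands the anaphor within its binding domain → licit binder.
*Jonas₅* does not c-command the anaphor → cannot bind it.

{4}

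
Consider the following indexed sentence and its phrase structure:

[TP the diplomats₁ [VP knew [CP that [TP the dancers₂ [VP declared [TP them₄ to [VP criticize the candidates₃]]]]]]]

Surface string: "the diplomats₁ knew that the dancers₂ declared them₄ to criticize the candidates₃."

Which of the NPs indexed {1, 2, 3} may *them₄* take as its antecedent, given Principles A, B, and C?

*them* is a pronoun, so Principle B applies: it must be free in its binding domain.
Binding domain of *them₄*: the embedded TP, whose subject is the dancers₂.
*the diplomats₁* c-commands the pronoun but from outside its binding domain, and is not c-commanded by it → coindexation permitted.
*the dancers₂* c-commands the pronoun within its binding domain → coindexation would violate Principle B.
*the candidates₃*: the pronoun c-commands this R-expression → coindexation would violate Principle C on *the candidates₃*.

{1}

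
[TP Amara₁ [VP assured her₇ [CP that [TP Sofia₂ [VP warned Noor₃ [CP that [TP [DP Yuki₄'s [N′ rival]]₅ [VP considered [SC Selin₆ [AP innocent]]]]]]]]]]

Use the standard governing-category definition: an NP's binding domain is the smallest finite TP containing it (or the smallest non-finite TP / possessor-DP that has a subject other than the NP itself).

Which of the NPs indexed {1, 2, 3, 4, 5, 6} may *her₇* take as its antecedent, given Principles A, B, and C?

*her* is a pronoun, so Principle B applies: it must be free in its binding domain.
Binding domain of *her₇*: the matrix TP, whose subject is Amara₁.
*Amara₁* c-commands the pronoun within its binding domain → coindexation would violate Principle B.
*Sofia₂*: the pronoun c-commands this R-expression → coindexation would violate Principle C on *Sofia₂*.
*Noor₃*: the pronoun c-commands this R-expression → coindexation would violate Principle C on *Noor₃*.
*Yuki₄*: the pronoun c-commands this R-expression → coindexation would violate Principle C on *Yuki₄*.
*[Yuki₄'s rival]₅*: the pronoun c-commands this R-expression → coindexation would violate Principle C on *[Yuki₄'s rival]₅*.
*Selin₆*: the pronoun c-commands this R-expression → coindexation would violate Principle C on *Selin₆*.

none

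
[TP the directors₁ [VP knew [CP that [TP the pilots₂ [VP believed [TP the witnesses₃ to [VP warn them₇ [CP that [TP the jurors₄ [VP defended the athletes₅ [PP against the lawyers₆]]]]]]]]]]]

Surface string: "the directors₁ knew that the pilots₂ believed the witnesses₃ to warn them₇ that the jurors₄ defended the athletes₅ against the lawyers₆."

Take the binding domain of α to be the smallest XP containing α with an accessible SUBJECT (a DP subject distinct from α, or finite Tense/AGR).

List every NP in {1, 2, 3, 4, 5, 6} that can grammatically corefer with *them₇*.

*them* is a pronoun, so Principle B applies: it must be free in its binding domain.
Binding domain of *them₇*: the embedded TP, whose subject is the witnesses₃.
*the directors₁* c-commands the pronoun but from outside its binding domain, and is not c-commanded by it → coindexation permitted.
*the pilots₂* c-commands the pronoun but from outside its binding domain, and is not c-commanded by it → coindexation permitted.
*the witnesses₃* c-commands the pronoun within its binding domain → coindexation would violate Principle B.
*the jurors₄*: the pronoun c-commands this R-expression → coindexation would violate Principle C on *the jurors₄*.
*the athletes₅*: the pronoun c-commands this R-expression → coindexation would violate Principle C on *the athletes₅*.
*the lawyers₆*: the pronoun c-commands this R-expression → coindexation would violate Principle C on *the lawyers₆*.

{1, 2}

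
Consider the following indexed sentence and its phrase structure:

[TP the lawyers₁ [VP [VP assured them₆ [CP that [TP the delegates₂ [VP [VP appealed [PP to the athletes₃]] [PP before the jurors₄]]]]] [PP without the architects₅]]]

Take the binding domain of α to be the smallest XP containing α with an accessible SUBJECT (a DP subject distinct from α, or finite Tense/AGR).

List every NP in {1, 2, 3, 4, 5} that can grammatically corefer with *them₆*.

{5}

*them* is a pronoun, so Principle B applies: it must be free in its binding domain.
Binding domain of *them₆*: the matrix TP, whose subject is the lawyers₁.
*the lawyers₁* c-commands the pronoun within its binding domain → coindexation would violate Principle B.
*the delegates₂*: the pronoun c-commands this R-expression → coindexation would violate Principle C on *the delegates₂*.
*the athletes₃*: the pronoun c-commands this R-expression → coindexation would violate Principle C on *the athletes₃*.
*the jurors₄*: the pronoun c-commands this R-expression → coindexation would violate Principle C on *the jurors₄*.
*the architects₅* and the pronoun do not c-command one another → neither Principle B nor Principle C is at stake; coindexation permitted.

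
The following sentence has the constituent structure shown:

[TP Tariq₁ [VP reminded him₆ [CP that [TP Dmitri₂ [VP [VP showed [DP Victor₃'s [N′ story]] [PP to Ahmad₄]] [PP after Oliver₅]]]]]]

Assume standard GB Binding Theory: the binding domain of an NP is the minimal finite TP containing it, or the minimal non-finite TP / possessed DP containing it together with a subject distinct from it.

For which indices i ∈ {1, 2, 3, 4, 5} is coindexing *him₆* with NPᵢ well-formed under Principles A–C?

none

*him* is a pronoun, so Principle B applies: it must be free in its binding domain.
Binding domain of *him₆*: the matrix TP, whose subject is Tariq₁.
*Tariq₁* c-commands the pronoun within its binding domain → coindexation would violate Principle B.
*Dmitri₂*: the pronoun c-commands this R-expression → coindexation would violate Principle C on *Dmitri₂*.
*Victor₃*: the pronoun c-commands this R-expression → coindexation would violate Principle C on *Victor₃*.
*Ahmad₄*: the pronoun c-commands this R-expression → coindexation would violate Principle C on *Ahmad₄*.
*Oliver₅*: the pronoun c-commands this R-expression → coindexation would violate Principle C on *Oliver₅*.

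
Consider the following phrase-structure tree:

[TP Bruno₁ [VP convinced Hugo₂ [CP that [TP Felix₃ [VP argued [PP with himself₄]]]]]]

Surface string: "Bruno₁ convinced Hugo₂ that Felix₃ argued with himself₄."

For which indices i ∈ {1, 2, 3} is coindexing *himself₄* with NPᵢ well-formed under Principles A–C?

*himself* is an anaphor, so Principle A applies: it must be bound in its binding domain.
Binding domain of *himself₄*: the embedded TP, whose subject is Felix₃.
*Bruno₁* c-commands the anaphor but is outside its binding domain → cannot satisfy Principle A.
*Hugo₂* c-commands the anaphor but is outside its binding domain → cannot satisfy Principle A.
*Felix₃* c-commands the anaphor within its binding domain → licit binder.

{3}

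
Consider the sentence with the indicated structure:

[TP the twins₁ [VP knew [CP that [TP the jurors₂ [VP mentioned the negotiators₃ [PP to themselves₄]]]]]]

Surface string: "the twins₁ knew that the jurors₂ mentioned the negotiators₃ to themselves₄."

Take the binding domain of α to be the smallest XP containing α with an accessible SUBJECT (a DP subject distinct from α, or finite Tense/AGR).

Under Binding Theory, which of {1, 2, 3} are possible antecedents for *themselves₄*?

*themselves* is an anaphor, so Principle A applies: it must be bound in its binding domain.
Binding domain of *themselves₄*: the embedded TP, whose subject is the jurors₂.
*the twins₁* c-commands the anaphor but is outside its binding domain → cannot satisfy Principle A.
*the jurors₂* c-commands the anaphor within its binding domain → licit binder.
*the negotiators₃* c-commands the anaphor within its binding domain → licit binder.

{2, 3}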